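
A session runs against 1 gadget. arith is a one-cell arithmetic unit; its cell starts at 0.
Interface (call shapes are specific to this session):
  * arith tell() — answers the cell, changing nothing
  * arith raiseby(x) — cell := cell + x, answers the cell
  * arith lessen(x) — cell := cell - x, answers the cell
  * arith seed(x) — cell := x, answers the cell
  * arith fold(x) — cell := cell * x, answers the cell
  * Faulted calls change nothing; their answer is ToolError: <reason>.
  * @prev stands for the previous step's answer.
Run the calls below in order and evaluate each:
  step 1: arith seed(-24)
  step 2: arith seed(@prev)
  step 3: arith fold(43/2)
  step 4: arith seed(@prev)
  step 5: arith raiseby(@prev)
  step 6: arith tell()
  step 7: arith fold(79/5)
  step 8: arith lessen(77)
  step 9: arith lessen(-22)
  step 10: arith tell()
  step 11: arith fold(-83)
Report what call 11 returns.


Do: arith seed[x: -24]
See: -24
Do: arith seed[x: @prev]
See: -24
Do: arith fold[x: 43/2]
See: -516
Do: arith seed[x: @prev]
See: -516
Do: arith raiseby[x: @prev]
See: -1032
Do: arith tell[]
See: -1032
Do: arith fold[x: 79/5]
See: -81528/5
Do: arith lessen[x: 77]
See: -81913/5
Do: arith lessen[x: -22]
See: -81803/5
Do: arith tell[]
See: -81803/5
Do: arith fold[x: -83]
See: 6789649/5

Answer: 6789649/5


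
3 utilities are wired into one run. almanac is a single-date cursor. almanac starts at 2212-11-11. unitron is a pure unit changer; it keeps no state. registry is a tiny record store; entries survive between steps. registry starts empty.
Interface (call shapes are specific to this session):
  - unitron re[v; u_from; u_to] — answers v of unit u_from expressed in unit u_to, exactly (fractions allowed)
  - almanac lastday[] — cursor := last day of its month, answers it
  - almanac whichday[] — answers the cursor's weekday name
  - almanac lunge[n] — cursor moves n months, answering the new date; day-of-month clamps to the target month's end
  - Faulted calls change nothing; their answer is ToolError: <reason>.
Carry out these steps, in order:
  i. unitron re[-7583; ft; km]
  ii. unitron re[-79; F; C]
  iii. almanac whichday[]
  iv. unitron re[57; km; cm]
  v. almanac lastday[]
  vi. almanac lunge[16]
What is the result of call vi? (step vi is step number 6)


> unitron re v=-7583 u_from=ft u_to=km
[out] -2889123/1250000
> unitron re v=-79 u_from=F u_to=C
[out] -185/3
> almanac whichday
[out] Wednesday
> unitron re v=57 u_from=km u_to=cm
[out] 5700000
> almanac lastday
[out] 2212-11-30
> almanac lunge n=16
[out] 2214-03-30

Answer: 2214-03-30


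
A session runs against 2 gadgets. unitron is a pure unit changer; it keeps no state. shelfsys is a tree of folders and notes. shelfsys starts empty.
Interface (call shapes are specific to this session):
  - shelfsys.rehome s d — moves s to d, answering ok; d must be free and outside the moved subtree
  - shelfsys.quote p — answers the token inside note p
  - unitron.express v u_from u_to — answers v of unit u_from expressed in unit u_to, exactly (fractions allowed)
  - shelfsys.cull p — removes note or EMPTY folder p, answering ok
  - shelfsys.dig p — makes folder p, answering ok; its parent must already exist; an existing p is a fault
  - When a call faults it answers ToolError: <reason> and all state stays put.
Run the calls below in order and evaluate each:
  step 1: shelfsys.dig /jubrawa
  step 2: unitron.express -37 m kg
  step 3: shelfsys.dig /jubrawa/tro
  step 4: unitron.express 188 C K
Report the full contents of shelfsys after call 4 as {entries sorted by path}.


Answer: {jubrawa/, jubrawa/tro/}

Derivation:
Do: shelfsys.dig[p=/jubrawa]
See: ok
Do: unitron.express[v=-37; u_from=m; u_to=kg]
See: ToolError: incompatible units
Do: shelfsys.dig[p=/jubrawa/tro]
See: ok
Do: unitron.express[v=188; u_from=C; u_to=K]
See: 9223/20


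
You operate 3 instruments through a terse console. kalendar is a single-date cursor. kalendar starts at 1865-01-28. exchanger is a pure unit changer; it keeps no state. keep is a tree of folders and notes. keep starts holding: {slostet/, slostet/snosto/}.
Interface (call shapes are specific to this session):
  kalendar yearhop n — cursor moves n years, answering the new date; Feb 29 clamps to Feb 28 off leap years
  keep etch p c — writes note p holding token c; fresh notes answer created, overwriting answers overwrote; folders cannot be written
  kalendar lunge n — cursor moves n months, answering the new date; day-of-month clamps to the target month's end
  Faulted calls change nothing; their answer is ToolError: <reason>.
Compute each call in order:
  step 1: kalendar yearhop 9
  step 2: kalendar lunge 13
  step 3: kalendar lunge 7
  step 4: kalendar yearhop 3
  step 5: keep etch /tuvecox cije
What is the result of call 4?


Answer: 1878-09-28

Derivation:
·→ kalendar yearhop(n=9)
·← 1874-01-28
·→ kalendar lunge(n=13)
·← 1875-02-28
·→ kalendar lunge(n=7)
·← 1875-09-28
·→ kalendar yearhop(n=3)
·← 1878-09-28
·→ keep etch(p=/tuvecox, c=cije)
·← created


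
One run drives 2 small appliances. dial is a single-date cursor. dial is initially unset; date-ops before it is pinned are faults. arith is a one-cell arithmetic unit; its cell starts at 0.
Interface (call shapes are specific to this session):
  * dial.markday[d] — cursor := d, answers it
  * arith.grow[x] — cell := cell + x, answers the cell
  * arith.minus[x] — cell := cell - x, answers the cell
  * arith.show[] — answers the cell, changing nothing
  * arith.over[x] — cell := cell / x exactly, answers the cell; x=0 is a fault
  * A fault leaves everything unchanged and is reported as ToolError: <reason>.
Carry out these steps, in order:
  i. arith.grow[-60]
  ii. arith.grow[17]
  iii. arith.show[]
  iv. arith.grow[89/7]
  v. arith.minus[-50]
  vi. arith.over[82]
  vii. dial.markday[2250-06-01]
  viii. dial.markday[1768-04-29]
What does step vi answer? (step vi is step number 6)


Answer: 69/287

Derivation:
> arith.grow x=-60
[out] -60
> arith.grow x=17
[out] -43
> arith.show
[out] -43
> arith.grow x=89/7
[out] -212/7
> arith.minus x=-50
[out] 138/7
> arith.over x=82
[out] 69/287
> dial.markday d=2250-06-01
[out] 2250-06-01
> dial.markday d=1768-04-29
[out] 1768-04-29


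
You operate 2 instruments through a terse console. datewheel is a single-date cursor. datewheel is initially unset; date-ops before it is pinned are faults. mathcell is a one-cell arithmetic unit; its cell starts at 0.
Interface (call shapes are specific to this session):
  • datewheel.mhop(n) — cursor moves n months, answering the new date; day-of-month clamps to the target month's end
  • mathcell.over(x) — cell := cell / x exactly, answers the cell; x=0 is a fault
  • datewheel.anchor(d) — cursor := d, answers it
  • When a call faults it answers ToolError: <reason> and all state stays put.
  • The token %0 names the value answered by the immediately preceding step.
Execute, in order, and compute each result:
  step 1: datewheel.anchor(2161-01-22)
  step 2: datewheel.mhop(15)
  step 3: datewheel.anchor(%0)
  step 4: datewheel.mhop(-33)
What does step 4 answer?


Answer: 2159-07-22

Derivation:
·→ datewheel.anchor(d=2161-01-22)
·← 2161-01-22
·→ datewheel.mhop(n=15)
·← 2162-04-22
·→ datewheel.anchor(d=%0)
·← 2162-04-22
·→ datewheel.mhop(n=-33)
·← 2159-07-22


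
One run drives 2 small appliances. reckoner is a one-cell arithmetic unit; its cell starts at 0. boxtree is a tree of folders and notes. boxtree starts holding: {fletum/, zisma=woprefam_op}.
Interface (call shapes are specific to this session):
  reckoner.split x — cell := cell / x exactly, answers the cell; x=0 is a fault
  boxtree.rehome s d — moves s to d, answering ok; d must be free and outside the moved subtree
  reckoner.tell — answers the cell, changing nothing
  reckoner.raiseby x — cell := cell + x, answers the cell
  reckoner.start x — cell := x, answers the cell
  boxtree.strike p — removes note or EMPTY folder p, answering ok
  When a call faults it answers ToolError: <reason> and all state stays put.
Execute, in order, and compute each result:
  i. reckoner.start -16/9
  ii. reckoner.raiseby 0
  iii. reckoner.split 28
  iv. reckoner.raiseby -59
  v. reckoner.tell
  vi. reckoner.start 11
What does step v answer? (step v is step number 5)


;; 1. reckoner.start(x='-16/9') : -16/9
;; 2. reckoner.raiseby(x='0') : -16/9
;; 3. reckoner.split(x='28') : -4/63
;; 4. reckoner.raiseby(x='-59') : -3721/63
;; 5. reckoner.tell() : -3721/63
;; 6. reckoner.start(x='11') : 11

Answer: -3721/63


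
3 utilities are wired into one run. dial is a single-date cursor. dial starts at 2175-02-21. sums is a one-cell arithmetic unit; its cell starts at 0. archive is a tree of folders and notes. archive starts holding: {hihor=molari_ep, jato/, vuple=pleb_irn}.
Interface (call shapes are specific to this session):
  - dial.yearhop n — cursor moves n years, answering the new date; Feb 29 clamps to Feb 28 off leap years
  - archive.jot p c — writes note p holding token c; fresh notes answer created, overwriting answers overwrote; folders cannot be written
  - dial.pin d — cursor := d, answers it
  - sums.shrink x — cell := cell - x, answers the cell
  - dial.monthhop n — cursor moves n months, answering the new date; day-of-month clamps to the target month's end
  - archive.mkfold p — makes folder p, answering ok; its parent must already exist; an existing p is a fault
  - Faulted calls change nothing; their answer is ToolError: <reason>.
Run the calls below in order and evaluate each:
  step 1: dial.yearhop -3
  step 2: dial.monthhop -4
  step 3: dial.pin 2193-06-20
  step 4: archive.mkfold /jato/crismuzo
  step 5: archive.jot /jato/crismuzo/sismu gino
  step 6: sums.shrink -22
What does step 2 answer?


==> yearhop(n=-3)
<== 2172-02-21
==> monthhop(n=-4)
<== 2171-10-21
==> pin(d=2193-06-20)
<== 2193-06-20
==> mkfold(p=/jato/crismuzo)
<== ok
==> jot(p=/jato/crismuzo/sismu, c=gino)
<== created
==> shrink(x=-22)
<== 22

Answer: 2171-10-21


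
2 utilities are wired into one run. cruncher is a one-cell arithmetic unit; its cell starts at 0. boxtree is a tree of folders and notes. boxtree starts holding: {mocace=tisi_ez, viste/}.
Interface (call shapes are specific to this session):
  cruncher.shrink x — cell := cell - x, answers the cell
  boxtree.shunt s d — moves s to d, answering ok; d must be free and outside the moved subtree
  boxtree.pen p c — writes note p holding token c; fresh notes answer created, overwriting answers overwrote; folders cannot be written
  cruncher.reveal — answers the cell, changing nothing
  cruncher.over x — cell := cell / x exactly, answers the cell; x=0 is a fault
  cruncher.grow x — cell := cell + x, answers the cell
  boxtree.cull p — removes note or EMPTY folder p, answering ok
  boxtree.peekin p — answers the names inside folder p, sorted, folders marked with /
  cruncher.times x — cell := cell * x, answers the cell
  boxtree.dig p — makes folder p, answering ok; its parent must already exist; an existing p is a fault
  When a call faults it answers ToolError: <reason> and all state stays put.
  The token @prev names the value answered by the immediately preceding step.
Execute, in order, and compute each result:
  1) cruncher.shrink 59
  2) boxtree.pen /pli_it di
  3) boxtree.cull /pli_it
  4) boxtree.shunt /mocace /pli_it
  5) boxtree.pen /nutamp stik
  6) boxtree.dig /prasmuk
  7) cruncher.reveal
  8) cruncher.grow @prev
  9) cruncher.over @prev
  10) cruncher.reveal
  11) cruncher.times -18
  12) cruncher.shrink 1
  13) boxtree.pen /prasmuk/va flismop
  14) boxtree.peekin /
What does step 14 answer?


>>> cruncher.shrink 59
:: -59
>>> boxtree.pen /pli_it di
:: created
>>> boxtree.cull /pli_it
:: ok
>>> boxtree.shunt /mocace /pli_it
:: ok
>>> boxtree.pen /nutamp stik
:: created
>>> boxtree.dig /prasmuk
:: ok
>>> cruncher.reveal
:: -59
>>> cruncher.grow @prev
:: -118
>>> cruncher.over @prev
:: 1
>>> cruncher.reveal
:: 1
>>> cruncher.times -18
:: -18
>>> cruncher.shrink 1
:: -19
>>> boxtree.pen /prasmuk/va flismop
:: created
>>> boxtree.peekin /
:: [nutamp, pli_it, prasmuk/, viste/]

Answer: [nutamp, pli_it, prasmuk/, viste/]


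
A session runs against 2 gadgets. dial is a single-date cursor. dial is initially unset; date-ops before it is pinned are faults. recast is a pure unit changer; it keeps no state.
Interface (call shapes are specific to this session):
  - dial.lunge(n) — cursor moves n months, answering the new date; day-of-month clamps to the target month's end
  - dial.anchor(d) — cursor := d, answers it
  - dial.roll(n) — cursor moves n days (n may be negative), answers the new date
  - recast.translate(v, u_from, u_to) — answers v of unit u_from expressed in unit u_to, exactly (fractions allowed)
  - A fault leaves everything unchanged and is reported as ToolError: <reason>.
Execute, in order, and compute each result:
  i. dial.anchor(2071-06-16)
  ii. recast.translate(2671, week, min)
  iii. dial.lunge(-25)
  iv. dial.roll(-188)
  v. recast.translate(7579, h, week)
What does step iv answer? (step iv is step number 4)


Using dial.anchor(2071-06-16), yielding 2071-06-16.
Next I call recast.translate(2671, week, min): 26923680.
Now I run dial.lunge(-25), and get 2069-05-16.
Next I call dial.roll(-188), — result: 2068-11-09.
Next I call recast.translate(7579, h, week), yielding 7579/168.

Answer: 2068-11-09


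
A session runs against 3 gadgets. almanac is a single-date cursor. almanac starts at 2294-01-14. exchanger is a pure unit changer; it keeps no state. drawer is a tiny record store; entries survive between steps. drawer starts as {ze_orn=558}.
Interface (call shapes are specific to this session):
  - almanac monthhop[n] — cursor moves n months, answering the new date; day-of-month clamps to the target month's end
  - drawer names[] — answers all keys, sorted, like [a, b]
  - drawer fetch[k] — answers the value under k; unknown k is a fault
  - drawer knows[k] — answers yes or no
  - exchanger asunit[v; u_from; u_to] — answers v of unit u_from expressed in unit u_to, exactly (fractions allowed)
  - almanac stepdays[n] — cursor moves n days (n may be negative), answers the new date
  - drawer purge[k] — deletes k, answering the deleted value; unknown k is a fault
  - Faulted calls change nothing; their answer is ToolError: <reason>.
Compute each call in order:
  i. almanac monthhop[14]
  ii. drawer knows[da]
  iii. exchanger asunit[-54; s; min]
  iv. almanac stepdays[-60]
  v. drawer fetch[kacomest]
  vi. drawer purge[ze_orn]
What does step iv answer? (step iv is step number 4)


Answer: 2295-01-13

Derivation:
Using almanac monthhop with n→14, yielding 2295-03-14.
Using drawer knows with k→da, → no.
I run exchanger asunit with v→-54, u_from→s, u_to→min: -9/10.
Calling almanac stepdays with n→-60, which returns 2295-01-13.
I call drawer fetch with k→kacomest, yielding ToolError: no such key kacomest.
Next I call drawer purge with k→ze_orn, giving 558.


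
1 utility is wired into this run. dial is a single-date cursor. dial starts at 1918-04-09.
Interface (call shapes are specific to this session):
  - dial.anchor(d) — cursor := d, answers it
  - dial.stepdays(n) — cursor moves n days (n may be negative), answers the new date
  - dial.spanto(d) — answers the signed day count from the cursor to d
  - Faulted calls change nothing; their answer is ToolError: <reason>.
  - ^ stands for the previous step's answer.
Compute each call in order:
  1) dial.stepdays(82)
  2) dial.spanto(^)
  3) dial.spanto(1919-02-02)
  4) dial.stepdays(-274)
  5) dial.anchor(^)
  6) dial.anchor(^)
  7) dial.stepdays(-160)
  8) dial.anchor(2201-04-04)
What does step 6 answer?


Answer: 1917-09-29

Derivation:
·→ dial.stepdays(n=82)
·← 1918-06-30
·→ dial.spanto(d=^)
·← 0
·→ dial.spanto(d=1919-02-02)
·← 217
·→ dial.stepdays(n=-274)
·← 1917-09-29
·→ dial.anchor(d=^)
·← 1917-09-29
·→ dial.anchor(d=^)
·← 1917-09-29
·→ dial.stepdays(n=-160)
·← 1917-04-22
·→ dial.anchor(d=2201-04-04)
·← 2201-04-04


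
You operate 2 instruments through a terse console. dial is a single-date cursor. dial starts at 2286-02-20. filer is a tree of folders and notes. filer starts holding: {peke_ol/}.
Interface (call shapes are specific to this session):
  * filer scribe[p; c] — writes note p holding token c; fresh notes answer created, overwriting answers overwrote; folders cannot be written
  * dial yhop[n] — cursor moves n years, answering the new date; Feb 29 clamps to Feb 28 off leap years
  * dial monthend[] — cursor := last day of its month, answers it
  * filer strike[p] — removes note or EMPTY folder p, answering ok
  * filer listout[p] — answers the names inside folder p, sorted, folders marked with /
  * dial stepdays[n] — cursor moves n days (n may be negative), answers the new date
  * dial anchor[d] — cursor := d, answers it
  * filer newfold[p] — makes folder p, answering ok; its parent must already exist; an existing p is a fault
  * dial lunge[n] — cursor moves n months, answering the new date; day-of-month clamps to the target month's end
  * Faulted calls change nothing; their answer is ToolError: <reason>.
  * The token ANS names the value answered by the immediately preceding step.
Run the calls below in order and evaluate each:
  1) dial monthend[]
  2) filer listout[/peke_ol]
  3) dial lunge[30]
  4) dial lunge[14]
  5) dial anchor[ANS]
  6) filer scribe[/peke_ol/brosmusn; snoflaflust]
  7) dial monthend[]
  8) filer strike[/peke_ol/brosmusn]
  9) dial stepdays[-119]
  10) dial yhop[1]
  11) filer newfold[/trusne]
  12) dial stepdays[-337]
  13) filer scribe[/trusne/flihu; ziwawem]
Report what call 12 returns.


Answer: 2289-08-01

Derivation:
Step: dial monthend[]
Result: 2286-02-28
Step: filer listout[p=/peke_ol]
Result: []
Step: dial lunge[n=30]
Result: 2288-08-28
Step: dial lunge[n=14]
Result: 2289-10-28
Step: dial anchor[d=ANS]
Result: 2289-10-28
Step: filer scribe[p=/peke_ol/brosmusn; c=snoflaflust]
Result: created
Step: dial monthend[]
Result: 2289-10-31
Step: filer strike[p=/peke_ol/brosmusn]
Result: ok
Step: dial stepdays[n=-119]
Result: 2289-07-04
Step: dial yhop[n=1]
Result: 2290-07-04
Step: filer newfold[p=/trusne]
Result: ok
Step: dial stepdays[n=-337]
Result: 2289-08-01
Step: filer scribe[p=/trusne/flihu; c=ziwawem]
Result: created


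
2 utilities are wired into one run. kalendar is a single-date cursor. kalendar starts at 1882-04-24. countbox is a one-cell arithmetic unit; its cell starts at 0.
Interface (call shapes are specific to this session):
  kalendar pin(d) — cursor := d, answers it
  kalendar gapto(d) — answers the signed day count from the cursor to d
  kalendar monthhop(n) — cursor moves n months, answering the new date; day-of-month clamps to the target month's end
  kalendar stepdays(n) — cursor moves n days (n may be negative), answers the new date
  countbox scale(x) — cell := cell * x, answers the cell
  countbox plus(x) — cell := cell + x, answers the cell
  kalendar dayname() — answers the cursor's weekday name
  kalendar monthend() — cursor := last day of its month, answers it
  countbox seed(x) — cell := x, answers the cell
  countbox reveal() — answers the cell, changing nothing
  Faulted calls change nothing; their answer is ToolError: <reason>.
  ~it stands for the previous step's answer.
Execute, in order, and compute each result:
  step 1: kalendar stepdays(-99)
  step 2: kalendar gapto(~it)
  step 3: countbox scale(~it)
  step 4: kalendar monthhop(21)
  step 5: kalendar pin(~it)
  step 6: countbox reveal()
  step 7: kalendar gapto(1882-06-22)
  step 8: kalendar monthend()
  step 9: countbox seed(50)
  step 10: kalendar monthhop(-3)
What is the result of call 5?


Answer: 1883-10-15

Derivation:
# kalendar stepdays(n: -99) == 1882-01-15
# kalendar gapto(d: ~it) == 0
# countbox scale(x: ~it) == 0
# kalendar monthhop(n: 21) == 1883-10-15
# kalendar pin(d: ~it) == 1883-10-15
# countbox reveal() == 0
# kalendar gapto(d: 1882-06-22) == -480
# kalendar monthend() == 1883-10-31
# countbox seed(x: 50) == 50
# kalendar monthhop(n: -3) == 1883-07-31


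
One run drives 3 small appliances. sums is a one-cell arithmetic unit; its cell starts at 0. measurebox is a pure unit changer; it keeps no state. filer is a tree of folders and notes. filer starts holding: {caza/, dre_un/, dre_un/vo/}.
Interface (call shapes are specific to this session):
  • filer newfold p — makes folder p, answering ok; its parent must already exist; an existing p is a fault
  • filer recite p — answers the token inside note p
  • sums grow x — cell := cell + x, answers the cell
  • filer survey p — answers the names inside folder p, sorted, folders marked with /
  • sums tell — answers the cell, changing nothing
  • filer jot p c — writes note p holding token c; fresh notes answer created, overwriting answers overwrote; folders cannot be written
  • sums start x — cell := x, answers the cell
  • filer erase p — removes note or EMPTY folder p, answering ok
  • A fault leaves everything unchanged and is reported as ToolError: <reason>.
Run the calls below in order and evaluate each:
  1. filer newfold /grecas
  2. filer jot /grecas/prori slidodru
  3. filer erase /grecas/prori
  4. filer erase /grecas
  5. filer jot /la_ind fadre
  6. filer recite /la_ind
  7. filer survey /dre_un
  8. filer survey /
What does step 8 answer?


Answer: [caza/, dre_un/, la_ind]

Derivation:
==> filer newfold(p=/grecas)
<== ok
==> filer jot(p=/grecas/prori, c=slidodru)
<== created
==> filer erase(p=/grecas/prori)
<== ok
==> filer erase(p=/grecas)
<== ok
==> filer jot(p=/la_ind, c=fadre)
<== created
==> filer recite(p=/la_ind)
<== fadre
==> filer survey(p=/dre_un)
<== [vo/]
==> filer survey(p=/)
<== [caza/, dre_un/, la_ind]


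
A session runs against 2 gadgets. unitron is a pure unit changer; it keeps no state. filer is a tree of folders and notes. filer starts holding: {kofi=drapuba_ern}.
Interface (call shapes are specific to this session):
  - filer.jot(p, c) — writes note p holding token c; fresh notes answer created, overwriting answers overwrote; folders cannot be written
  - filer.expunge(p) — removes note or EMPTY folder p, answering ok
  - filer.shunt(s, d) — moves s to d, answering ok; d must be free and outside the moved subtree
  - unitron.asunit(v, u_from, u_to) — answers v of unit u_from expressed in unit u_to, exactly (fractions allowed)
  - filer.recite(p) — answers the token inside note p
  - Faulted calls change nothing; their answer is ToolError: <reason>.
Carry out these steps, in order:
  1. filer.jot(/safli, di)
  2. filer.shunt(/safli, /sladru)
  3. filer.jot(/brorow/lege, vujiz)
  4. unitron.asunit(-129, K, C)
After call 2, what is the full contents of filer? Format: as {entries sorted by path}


Answer: {kofi=drapuba_ern, sladru=di}

Derivation:
==> filer.jot(/safli, di)
<== created
==> filer.shunt(/safli, /sladru)
<== ok
==> filer.jot(/brorow/lege, vujiz)
<== ToolError: no parent
==> unitron.asunit(-129, K, C)
<== -8043/20


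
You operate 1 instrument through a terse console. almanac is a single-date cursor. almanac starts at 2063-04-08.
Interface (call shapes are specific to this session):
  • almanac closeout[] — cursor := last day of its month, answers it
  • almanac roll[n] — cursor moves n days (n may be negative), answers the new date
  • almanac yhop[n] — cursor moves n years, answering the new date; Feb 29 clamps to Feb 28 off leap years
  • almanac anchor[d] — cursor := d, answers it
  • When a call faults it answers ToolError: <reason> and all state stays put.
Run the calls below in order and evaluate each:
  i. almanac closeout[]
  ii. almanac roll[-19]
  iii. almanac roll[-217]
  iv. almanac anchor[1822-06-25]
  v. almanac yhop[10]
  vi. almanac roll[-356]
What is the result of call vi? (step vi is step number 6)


I invoke almanac closeout(), giving 2063-04-30.
Next I call almanac roll(n: -19), which returns 2063-04-11.
I run almanac roll(n: -217), yielding 2062-09-06.
I use almanac anchor(d: 1822-06-25), yielding 1822-06-25.
Next I call almanac yhop(n: 10), which returns 1832-06-25.
Then almanac roll(n: -356), giving 1831-07-05.

Answer: 1831-07-05


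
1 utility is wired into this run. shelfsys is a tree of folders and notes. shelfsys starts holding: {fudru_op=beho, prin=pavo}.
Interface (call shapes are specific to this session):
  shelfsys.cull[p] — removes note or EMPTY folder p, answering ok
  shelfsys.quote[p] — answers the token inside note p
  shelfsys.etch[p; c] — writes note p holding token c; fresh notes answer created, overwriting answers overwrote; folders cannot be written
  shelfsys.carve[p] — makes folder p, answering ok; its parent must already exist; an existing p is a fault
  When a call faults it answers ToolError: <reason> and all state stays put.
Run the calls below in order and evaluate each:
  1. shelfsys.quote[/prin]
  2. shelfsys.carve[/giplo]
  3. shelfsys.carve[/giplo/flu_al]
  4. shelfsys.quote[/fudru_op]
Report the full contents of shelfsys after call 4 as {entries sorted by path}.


==> quote(p→/prin)
<== pavo
==> carve(p→/giplo)
<== ok
==> carve(p→/giplo/flu_al)
<== ok
==> quote(p→/fudru_op)
<== beho

Answer: {fudru_op=beho, giplo/, giplo/flu_al/, prin=pavo}


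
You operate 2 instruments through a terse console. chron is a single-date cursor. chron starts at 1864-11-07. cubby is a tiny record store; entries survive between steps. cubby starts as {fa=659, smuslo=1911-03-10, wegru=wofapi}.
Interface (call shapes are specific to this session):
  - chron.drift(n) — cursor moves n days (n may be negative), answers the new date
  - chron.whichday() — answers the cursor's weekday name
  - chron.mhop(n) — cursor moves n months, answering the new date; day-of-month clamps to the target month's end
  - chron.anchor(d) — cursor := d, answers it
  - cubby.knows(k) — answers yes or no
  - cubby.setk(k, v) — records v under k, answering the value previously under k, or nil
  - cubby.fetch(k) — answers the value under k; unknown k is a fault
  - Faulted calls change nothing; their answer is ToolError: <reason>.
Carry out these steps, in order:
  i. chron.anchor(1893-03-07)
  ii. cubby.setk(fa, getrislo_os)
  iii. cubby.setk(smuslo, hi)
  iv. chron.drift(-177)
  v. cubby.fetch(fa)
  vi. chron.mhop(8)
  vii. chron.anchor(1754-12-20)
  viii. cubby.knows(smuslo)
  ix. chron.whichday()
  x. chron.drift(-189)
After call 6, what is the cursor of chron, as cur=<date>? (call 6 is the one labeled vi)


-- chron.anchor(d→1893-03-07) -> 1893-03-07
-- cubby.setk(k→fa, v→getrislo_os) -> 659
-- cubby.setk(k→smuslo, v→hi) -> 1911-03-10
-- chron.drift(n→-177) -> 1892-09-11
-- cubby.fetch(k→fa) -> getrislo_os
-- chron.mhop(n→8) -> 1893-05-11
-- chron.anchor(d→1754-12-20) -> 1754-12-20
-- cubby.knows(k→smuslo) -> yes
-- chron.whichday() -> Friday
-- chron.drift(n→-189) -> 1754-06-14

Answer: cur=1893-05-11


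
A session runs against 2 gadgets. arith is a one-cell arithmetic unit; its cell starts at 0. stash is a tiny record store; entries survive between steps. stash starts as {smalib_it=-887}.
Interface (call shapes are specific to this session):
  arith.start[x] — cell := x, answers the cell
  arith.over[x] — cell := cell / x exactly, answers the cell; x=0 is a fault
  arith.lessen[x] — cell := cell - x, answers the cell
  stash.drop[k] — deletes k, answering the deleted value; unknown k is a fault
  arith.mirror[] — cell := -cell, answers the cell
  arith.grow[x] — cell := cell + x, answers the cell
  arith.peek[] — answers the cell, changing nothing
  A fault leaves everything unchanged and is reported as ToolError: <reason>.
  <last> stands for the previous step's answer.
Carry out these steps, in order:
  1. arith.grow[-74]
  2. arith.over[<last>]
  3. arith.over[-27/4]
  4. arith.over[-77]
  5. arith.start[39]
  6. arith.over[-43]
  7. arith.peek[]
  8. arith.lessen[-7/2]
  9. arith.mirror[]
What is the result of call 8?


# arith.grow(x='-74') == -74
# arith.over(x='<last>') == 1
# arith.over(x='-27/4') == -4/27
# arith.over(x='-77') == 4/2079
# arith.start(x='39') == 39
# arith.over(x='-43') == -39/43
# arith.peek() == -39/43
# arith.lessen(x='-7/2') == 223/86
# arith.mirror() == -223/86

Answer: 223/86


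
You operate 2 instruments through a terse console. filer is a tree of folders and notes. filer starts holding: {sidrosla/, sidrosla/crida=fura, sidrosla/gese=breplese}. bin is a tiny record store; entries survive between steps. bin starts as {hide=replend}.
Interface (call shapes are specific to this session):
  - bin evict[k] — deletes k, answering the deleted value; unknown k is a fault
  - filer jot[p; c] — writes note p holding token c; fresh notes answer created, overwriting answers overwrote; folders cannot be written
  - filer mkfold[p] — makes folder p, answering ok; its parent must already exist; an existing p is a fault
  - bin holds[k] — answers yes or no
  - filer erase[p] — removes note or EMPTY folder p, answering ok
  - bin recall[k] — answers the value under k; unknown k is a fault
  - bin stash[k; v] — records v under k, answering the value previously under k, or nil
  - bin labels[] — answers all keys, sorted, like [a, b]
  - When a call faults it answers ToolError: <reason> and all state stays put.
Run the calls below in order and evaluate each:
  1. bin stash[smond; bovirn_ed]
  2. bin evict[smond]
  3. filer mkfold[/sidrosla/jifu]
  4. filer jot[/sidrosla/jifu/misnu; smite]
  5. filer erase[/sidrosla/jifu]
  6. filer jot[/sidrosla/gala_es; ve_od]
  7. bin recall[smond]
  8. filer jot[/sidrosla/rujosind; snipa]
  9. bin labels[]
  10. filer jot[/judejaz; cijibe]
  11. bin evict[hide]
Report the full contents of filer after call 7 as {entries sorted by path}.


Answer: {sidrosla/, sidrosla/crida=fura, sidrosla/gala_es=ve_od, sidrosla/gese=breplese, sidrosla/jifu/, sidrosla/jifu/misnu=smite}

Derivation:
Invoking bin stash(k=smond, v=bovirn_ed), which returns nil.
I invoke bin evict(k=smond), giving bovirn_ed.
I try filer mkfold(p=/sidrosla/jifu), and get ok.
Then filer jot(p=/sidrosla/jifu/misnu, c=smite): created.
Now I run filer erase(p=/sidrosla/jifu), and get ToolError: not empty.
I use filer jot(p=/sidrosla/gala_es, c=ve_od), and observe created.
I call bin recall(k=smond), and observe ToolError: no such key smond.
Invoking filer jot(p=/sidrosla/rujosind, c=snipa), → created.
Then bin labels, yielding [hide].
Using filer jot(p=/judejaz, c=cijibe), which returns created.
Next I call bin evict(k=hide), and get replend.


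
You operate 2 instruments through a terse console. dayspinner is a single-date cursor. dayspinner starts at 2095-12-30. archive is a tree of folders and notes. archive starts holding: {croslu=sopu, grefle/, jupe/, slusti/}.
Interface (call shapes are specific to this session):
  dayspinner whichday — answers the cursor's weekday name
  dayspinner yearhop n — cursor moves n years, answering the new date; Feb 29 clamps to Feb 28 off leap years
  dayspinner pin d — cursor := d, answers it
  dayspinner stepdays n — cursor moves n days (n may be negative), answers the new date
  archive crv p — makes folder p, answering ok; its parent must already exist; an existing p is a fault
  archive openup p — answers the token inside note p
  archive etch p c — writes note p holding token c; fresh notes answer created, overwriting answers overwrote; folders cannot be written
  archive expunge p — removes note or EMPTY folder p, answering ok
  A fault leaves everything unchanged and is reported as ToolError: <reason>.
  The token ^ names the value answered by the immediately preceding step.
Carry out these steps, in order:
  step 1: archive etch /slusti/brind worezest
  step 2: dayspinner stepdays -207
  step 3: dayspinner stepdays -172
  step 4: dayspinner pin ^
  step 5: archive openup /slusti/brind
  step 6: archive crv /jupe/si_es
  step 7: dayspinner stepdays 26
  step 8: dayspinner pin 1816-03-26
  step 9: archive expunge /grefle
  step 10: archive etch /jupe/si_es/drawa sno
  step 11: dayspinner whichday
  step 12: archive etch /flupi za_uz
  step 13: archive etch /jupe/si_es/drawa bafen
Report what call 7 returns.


Answer: 2095-01-11

Derivation:
Act: archive etch[/slusti/brind; worezest]
Obs: created
Act: dayspinner stepdays[-207]
Obs: 2095-06-06
Act: dayspinner stepdays[-172]
Obs: 2094-12-16
Act: dayspinner pin[^]
Obs: 2094-12-16
Act: archive openup[/slusti/brind]
Obs: worezest
Act: archive crv[/jupe/si_es]
Obs: ok
Act: dayspinner stepdays[26]
Obs: 2095-01-11
Act: dayspinner pin[1816-03-26]
Obs: 1816-03-26
Act: archive expunge[/grefle]
Obs: ok
Act: archive etch[/jupe/si_es/drawa; sno]
Obs: created
Act: dayspinner whichday[]
Obs: Tuesday
Act: archive etch[/flupi; za_uz]
Obs: created
Act: archive etch[/jupe/si_es/drawa; bafen]
Obs: overwrote


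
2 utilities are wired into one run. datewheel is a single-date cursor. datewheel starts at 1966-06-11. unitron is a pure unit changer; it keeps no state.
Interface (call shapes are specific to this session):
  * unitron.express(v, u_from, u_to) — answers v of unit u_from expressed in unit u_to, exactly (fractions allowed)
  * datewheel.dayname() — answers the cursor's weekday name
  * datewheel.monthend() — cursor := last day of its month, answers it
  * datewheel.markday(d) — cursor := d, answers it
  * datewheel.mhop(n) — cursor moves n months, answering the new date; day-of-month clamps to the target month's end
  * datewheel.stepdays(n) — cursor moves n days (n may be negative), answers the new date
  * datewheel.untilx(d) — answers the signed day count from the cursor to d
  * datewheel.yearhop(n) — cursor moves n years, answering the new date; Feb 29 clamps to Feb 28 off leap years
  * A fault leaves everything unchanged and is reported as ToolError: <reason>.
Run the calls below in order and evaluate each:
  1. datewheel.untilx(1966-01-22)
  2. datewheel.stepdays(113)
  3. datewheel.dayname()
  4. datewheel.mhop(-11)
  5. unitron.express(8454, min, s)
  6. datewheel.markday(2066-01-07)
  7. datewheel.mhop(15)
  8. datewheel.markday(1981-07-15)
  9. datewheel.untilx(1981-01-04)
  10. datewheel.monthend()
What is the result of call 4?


Answer: 1965-11-02

Derivation:
→ datewheel.untilx(d: 1966-01-22)
← -140
→ datewheel.stepdays(n: 113)
← 1966-10-02
→ datewheel.dayname()
← Sunday
→ datewheel.mhop(n: -11)
← 1965-11-02
→ unitron.express(v: 8454, u_from: min, u_to: s)
← 507240
→ datewheel.markday(d: 2066-01-07)
← 2066-01-07
→ datewheel.mhop(n: 15)
← 2067-04-07
→ datewheel.markday(d: 1981-07-15)
← 1981-07-15
→ datewheel.untilx(d: 1981-01-04)
← -192
→ datewheel.monthend()
← 1981-07-31


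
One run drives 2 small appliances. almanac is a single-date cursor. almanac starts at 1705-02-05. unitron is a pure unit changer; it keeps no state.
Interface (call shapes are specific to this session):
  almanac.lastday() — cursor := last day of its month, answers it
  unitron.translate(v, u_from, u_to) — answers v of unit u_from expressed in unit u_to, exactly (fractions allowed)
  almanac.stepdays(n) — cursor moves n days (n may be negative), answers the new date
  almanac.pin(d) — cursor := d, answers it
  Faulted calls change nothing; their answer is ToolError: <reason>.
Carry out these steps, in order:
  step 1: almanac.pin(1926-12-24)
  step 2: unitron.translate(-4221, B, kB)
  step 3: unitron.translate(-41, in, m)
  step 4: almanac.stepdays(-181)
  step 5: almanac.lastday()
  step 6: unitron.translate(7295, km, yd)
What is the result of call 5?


Answer: 1926-06-30

Derivation:
$ almanac.pin 1926-12-24
[out] 1926-12-24
$ unitron.translate -4221 B kB
[out] -4221/1000
$ unitron.translate -41 in m
[out] -5207/5000
$ almanac.stepdays -181
[out] 1926-06-26
$ almanac.lastday
[out] 1926-06-30
$ unitron.translate 7295 km yd
[out] 9118750000/1143


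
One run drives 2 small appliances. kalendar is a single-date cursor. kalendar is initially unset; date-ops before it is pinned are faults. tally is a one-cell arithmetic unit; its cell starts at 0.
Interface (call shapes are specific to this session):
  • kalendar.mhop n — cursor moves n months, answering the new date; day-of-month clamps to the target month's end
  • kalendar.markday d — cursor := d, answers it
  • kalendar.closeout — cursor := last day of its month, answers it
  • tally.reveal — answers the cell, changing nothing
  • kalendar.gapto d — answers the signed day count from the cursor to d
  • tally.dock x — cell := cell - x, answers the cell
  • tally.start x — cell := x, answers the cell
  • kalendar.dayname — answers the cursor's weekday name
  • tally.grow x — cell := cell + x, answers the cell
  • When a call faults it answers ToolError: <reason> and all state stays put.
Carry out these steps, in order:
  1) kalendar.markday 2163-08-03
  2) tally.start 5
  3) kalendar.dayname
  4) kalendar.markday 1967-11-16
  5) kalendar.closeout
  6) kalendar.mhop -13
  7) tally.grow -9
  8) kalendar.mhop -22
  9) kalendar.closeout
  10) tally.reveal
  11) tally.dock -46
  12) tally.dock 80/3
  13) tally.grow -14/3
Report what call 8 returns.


Answer: 1964-12-30

Derivation:
CALL markday[d→2163-08-03]
RET  2163-08-03
CALL start[x→5]
RET  5
CALL dayname[]
RET  Wednesday
CALL markday[d→1967-11-16]
RET  1967-11-16
CALL closeout[]
RET  1967-11-30
CALL mhop[n→-13]
RET  1966-10-30
CALL grow[x→-9]
RET  -4
CALL mhop[n→-22]
RET  1964-12-30
CALL closeout[]
RET  1964-12-31
CALL reveal[]
RET  -4
CALL dock[x→-46]
RET  42
CALL dock[x→80/3]
RET  46/3
CALL grow[x→-14/3]
RET  32/3


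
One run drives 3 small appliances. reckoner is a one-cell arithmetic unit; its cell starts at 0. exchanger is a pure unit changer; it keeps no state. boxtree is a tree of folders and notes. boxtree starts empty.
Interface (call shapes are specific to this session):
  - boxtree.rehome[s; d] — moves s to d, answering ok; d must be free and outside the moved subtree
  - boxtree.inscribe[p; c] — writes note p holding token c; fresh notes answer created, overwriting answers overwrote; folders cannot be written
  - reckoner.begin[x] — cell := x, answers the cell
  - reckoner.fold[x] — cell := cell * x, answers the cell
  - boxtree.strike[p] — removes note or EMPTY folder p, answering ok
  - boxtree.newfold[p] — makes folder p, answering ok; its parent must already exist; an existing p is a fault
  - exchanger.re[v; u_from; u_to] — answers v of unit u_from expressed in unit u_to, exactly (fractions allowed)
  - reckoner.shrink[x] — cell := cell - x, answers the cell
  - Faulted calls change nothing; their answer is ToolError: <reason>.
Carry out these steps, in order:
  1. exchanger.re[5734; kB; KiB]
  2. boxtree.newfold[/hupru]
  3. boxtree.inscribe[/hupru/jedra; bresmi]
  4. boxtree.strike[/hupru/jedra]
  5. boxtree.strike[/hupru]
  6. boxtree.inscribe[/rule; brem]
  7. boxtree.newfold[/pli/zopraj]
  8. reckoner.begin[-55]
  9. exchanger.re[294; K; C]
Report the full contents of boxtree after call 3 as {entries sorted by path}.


Answer: {hupru/, hupru/jedra=bresmi}

Derivation:
;; 1. re(v→5734, u_from→kB, u_to→KiB) -> 358375/64
;; 2. newfold(p→/hupru) -> ok
;; 3. inscribe(p→/hupru/jedra, c→bresmi) -> created
;; 4. strike(p→/hupru/jedra) -> ok
;; 5. strike(p→/hupru) -> ok
;; 6. inscribe(p→/rule, c→brem) -> created
;; 7. newfold(p→/pli/zopraj) -> ToolError: no parent
;; 8. begin(x→-55) -> -55
;; 9. re(v→294, u_from→K, u_to→C) -> 417/20


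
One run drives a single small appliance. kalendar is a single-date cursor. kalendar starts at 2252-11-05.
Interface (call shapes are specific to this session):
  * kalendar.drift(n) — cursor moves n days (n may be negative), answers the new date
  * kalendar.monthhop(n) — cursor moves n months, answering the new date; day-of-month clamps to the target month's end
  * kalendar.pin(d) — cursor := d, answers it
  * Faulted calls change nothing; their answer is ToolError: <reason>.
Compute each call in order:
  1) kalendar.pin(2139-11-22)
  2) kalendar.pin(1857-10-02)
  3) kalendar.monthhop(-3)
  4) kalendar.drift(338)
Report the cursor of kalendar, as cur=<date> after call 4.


Calling kalendar.pin on d=2139-11-22, giving 2139-11-22.
Using kalendar.pin on d=1857-10-02, which returns 1857-10-02.
Invoking kalendar.monthhop on n=-3, → 1857-07-02.
I use kalendar.drift on n=338, giving 1858-06-05.

Answer: cur=1858-06-05
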